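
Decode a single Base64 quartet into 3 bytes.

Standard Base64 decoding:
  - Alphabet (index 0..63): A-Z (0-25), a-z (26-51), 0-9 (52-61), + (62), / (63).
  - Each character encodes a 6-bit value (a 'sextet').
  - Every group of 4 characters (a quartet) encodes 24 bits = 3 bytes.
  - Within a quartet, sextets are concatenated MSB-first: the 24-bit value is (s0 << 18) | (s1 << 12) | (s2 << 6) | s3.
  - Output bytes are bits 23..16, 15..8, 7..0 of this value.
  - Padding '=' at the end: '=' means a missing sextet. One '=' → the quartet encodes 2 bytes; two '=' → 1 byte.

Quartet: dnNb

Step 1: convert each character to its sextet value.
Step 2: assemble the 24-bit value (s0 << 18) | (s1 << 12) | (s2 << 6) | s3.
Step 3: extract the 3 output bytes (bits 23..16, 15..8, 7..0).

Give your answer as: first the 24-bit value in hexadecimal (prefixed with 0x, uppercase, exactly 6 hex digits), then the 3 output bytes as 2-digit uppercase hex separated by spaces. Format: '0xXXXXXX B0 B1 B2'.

Answer: 0x76735B 76 73 5B

Derivation:
Sextets: d=29, n=39, N=13, b=27
24-bit: (29<<18) | (39<<12) | (13<<6) | 27
      = 0x740000 | 0x027000 | 0x000340 | 0x00001B
      = 0x76735B
Bytes: (v>>16)&0xFF=76, (v>>8)&0xFF=73, v&0xFF=5B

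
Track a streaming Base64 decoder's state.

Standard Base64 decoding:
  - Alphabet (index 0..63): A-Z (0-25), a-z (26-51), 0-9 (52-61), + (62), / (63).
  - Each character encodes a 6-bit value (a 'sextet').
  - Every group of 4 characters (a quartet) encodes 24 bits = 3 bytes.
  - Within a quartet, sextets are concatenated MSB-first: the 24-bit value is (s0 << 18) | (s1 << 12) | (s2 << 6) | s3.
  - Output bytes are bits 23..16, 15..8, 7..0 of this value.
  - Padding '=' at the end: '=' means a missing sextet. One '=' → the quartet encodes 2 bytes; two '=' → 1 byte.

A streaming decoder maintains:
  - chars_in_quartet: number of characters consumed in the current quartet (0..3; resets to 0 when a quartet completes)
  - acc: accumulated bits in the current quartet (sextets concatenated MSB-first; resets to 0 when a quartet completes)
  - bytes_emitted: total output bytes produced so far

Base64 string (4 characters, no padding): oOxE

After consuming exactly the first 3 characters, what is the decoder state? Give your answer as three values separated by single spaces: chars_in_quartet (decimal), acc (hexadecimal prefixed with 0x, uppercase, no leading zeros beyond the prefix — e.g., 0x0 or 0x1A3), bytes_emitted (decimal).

After char 0 ('o'=40): chars_in_quartet=1 acc=0x28 bytes_emitted=0
After char 1 ('O'=14): chars_in_quartet=2 acc=0xA0E bytes_emitted=0
After char 2 ('x'=49): chars_in_quartet=3 acc=0x283B1 bytes_emitted=0

Answer: 3 0x283B1 0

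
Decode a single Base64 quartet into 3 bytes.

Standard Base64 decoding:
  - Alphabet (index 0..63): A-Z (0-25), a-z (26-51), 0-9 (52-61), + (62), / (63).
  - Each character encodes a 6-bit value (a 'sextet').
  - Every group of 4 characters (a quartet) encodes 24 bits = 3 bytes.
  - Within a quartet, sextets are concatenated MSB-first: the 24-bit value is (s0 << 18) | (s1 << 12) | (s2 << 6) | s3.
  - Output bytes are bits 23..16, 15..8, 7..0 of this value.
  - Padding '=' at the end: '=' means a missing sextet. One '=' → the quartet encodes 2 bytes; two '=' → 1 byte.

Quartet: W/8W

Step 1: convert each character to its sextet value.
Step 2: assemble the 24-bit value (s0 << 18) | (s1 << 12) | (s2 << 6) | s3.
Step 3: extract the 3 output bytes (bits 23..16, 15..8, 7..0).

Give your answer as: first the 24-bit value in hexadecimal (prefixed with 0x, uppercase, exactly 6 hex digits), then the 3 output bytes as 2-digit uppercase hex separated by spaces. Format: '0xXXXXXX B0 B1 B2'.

Answer: 0x5BFF16 5B FF 16

Derivation:
Sextets: W=22, /=63, 8=60, W=22
24-bit: (22<<18) | (63<<12) | (60<<6) | 22
      = 0x580000 | 0x03F000 | 0x000F00 | 0x000016
      = 0x5BFF16
Bytes: (v>>16)&0xFF=5B, (v>>8)&0xFF=FF, v&0xFF=16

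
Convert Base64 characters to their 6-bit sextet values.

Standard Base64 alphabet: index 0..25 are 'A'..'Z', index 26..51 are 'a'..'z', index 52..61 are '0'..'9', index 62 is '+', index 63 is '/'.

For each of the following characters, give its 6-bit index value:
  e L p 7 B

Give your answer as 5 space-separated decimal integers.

'e': a..z range, 26 + ord('e') − ord('a') = 30
'L': A..Z range, ord('L') − ord('A') = 11
'p': a..z range, 26 + ord('p') − ord('a') = 41
'7': 0..9 range, 52 + ord('7') − ord('0') = 59
'B': A..Z range, ord('B') − ord('A') = 1

Answer: 30 11 41 59 1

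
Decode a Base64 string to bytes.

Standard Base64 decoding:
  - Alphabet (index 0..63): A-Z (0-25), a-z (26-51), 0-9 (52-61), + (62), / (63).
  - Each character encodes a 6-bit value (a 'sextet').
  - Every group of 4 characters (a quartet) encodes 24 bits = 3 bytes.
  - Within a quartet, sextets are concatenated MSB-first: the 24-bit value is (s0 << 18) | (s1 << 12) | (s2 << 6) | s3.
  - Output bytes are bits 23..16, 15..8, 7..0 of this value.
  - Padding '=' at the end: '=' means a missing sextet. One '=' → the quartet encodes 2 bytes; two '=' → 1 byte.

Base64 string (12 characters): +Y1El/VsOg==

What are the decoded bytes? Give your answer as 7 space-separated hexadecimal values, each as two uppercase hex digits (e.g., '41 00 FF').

After char 0 ('+'=62): chars_in_quartet=1 acc=0x3E bytes_emitted=0
After char 1 ('Y'=24): chars_in_quartet=2 acc=0xF98 bytes_emitted=0
After char 2 ('1'=53): chars_in_quartet=3 acc=0x3E635 bytes_emitted=0
After char 3 ('E'=4): chars_in_quartet=4 acc=0xF98D44 -> emit F9 8D 44, reset; bytes_emitted=3
After char 4 ('l'=37): chars_in_quartet=1 acc=0x25 bytes_emitted=3
After char 5 ('/'=63): chars_in_quartet=2 acc=0x97F bytes_emitted=3
After char 6 ('V'=21): chars_in_quartet=3 acc=0x25FD5 bytes_emitted=3
After char 7 ('s'=44): chars_in_quartet=4 acc=0x97F56C -> emit 97 F5 6C, reset; bytes_emitted=6
After char 8 ('O'=14): chars_in_quartet=1 acc=0xE bytes_emitted=6
After char 9 ('g'=32): chars_in_quartet=2 acc=0x3A0 bytes_emitted=6
Padding '==': partial quartet acc=0x3A0 -> emit 3A; bytes_emitted=7

Answer: F9 8D 44 97 F5 6C 3A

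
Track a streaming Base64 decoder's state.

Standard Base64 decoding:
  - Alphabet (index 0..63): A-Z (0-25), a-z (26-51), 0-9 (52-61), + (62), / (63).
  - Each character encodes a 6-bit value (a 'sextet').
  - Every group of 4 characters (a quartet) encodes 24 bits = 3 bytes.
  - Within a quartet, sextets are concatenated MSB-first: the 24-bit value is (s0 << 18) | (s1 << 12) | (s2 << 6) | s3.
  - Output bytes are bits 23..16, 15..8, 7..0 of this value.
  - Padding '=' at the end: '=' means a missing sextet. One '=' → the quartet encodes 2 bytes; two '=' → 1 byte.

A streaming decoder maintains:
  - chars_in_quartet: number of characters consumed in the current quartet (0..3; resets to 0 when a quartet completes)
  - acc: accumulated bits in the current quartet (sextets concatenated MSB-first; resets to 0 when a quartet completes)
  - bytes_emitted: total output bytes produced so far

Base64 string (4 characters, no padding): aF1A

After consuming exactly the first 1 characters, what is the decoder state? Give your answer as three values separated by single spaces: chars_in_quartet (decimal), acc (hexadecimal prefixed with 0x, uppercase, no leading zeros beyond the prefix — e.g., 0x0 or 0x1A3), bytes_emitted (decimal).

After char 0 ('a'=26): chars_in_quartet=1 acc=0x1A bytes_emitted=0

Answer: 1 0x1A 0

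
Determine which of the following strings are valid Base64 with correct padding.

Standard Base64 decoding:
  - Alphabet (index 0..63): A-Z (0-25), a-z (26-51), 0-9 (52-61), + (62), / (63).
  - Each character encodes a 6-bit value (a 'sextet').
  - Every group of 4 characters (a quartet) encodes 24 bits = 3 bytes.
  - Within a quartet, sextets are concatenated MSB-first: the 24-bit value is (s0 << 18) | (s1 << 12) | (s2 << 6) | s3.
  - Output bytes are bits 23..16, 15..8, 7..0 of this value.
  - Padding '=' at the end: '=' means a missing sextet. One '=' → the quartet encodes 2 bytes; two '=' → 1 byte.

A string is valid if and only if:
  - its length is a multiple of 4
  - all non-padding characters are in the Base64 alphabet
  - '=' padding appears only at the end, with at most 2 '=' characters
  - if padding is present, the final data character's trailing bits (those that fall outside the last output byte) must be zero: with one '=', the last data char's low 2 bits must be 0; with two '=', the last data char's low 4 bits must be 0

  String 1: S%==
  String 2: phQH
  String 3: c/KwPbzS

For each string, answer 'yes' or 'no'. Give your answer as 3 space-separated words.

String 1: 'S%==' → invalid (bad char(s): ['%'])
String 2: 'phQH' → valid
String 3: 'c/KwPbzS' → valid

Answer: no yes yes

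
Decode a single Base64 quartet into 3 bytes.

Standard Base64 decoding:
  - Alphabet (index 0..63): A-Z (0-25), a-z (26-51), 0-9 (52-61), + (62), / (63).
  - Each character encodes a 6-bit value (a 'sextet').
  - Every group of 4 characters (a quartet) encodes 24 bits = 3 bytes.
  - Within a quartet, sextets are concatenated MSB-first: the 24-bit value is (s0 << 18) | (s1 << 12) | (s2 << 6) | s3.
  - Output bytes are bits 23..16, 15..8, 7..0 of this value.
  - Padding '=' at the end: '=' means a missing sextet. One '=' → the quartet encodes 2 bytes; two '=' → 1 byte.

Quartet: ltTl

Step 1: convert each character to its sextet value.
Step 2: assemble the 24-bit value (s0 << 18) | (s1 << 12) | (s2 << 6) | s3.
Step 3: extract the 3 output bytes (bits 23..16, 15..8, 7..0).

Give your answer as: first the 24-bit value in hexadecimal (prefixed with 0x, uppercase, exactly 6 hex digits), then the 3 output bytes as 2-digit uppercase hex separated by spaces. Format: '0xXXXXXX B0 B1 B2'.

Answer: 0x96D4E5 96 D4 E5

Derivation:
Sextets: l=37, t=45, T=19, l=37
24-bit: (37<<18) | (45<<12) | (19<<6) | 37
      = 0x940000 | 0x02D000 | 0x0004C0 | 0x000025
      = 0x96D4E5
Bytes: (v>>16)&0xFF=96, (v>>8)&0xFF=D4, v&0xFF=E5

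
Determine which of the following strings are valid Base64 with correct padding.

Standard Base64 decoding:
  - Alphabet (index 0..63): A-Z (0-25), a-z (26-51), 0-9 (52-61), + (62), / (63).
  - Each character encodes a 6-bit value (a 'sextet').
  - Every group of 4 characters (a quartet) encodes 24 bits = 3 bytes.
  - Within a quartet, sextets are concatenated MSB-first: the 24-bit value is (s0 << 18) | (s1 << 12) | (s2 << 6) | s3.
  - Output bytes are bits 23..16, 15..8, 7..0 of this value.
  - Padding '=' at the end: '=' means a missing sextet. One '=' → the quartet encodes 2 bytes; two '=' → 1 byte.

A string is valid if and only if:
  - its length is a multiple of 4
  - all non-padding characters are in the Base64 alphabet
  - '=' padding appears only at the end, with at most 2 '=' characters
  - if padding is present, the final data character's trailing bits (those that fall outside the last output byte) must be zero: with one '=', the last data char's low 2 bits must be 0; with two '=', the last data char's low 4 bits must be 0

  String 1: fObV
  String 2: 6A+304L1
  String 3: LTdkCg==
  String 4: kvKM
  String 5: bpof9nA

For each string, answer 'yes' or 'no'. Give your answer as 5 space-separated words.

Answer: yes yes yes yes no

Derivation:
String 1: 'fObV' → valid
String 2: '6A+304L1' → valid
String 3: 'LTdkCg==' → valid
String 4: 'kvKM' → valid
String 5: 'bpof9nA' → invalid (len=7 not mult of 4)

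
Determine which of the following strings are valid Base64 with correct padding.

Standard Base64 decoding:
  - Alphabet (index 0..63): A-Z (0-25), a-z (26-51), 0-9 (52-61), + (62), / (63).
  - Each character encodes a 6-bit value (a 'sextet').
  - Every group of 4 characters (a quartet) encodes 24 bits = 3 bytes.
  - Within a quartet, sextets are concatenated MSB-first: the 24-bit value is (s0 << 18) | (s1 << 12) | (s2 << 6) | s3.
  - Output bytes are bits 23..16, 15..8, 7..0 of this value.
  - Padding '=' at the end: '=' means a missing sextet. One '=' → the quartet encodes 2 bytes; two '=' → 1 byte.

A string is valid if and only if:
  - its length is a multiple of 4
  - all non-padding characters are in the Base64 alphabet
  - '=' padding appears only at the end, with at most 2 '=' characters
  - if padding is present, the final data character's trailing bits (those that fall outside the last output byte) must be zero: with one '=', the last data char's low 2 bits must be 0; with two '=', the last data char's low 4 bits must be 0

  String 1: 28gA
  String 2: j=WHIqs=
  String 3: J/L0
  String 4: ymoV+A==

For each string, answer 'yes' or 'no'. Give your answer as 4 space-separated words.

String 1: '28gA' → valid
String 2: 'j=WHIqs=' → invalid (bad char(s): ['=']; '=' in middle)
String 3: 'J/L0' → valid
String 4: 'ymoV+A==' → valid

Answer: yes no yes yes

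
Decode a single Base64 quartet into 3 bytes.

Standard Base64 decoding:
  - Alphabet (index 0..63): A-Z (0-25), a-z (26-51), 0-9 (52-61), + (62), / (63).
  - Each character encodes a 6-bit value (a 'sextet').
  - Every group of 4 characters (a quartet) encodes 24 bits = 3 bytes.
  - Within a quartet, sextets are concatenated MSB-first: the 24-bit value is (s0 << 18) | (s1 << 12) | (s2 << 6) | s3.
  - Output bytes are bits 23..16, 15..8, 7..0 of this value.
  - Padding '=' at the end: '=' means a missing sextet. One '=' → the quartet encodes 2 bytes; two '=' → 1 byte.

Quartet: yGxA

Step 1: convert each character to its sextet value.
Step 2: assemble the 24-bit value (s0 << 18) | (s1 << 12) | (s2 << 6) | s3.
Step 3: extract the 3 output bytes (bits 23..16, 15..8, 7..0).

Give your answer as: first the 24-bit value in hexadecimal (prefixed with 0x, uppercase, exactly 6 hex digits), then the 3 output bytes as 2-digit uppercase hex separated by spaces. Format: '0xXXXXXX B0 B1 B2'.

Answer: 0xC86C40 C8 6C 40

Derivation:
Sextets: y=50, G=6, x=49, A=0
24-bit: (50<<18) | (6<<12) | (49<<6) | 0
      = 0xC80000 | 0x006000 | 0x000C40 | 0x000000
      = 0xC86C40
Bytes: (v>>16)&0xFF=C8, (v>>8)&0xFF=6C, v&0xFF=40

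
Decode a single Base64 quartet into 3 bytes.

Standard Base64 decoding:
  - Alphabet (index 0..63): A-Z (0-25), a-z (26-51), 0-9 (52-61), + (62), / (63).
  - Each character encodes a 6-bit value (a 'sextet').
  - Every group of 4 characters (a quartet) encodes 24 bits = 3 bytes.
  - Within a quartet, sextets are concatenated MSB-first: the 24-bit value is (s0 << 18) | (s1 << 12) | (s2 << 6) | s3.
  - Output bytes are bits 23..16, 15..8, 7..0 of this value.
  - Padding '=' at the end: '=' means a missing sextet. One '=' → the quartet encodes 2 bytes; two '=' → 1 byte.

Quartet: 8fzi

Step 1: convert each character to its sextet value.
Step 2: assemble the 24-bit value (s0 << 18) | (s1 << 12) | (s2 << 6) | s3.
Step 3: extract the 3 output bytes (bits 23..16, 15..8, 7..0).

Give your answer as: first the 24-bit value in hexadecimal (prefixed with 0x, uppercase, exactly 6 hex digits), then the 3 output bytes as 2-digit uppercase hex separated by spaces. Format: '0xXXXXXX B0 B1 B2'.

Answer: 0xF1FCE2 F1 FC E2

Derivation:
Sextets: 8=60, f=31, z=51, i=34
24-bit: (60<<18) | (31<<12) | (51<<6) | 34
      = 0xF00000 | 0x01F000 | 0x000CC0 | 0x000022
      = 0xF1FCE2
Bytes: (v>>16)&0xFF=F1, (v>>8)&0xFF=FC, v&0xFF=E2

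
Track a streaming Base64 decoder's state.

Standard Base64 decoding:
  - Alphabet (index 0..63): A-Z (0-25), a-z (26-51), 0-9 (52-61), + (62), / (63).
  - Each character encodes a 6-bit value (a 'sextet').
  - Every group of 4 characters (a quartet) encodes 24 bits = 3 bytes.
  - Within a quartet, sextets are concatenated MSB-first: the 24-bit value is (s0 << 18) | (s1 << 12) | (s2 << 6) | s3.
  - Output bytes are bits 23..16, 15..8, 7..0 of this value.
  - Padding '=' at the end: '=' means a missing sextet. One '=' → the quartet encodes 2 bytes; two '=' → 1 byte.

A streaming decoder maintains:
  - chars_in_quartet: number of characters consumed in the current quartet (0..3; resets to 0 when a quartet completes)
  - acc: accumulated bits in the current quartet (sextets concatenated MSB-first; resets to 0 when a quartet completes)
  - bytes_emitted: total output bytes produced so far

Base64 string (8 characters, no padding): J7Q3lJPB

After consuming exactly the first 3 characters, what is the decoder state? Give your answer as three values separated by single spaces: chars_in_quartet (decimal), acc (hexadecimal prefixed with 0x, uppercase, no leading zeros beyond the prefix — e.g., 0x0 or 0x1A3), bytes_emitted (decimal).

Answer: 3 0x9ED0 0

Derivation:
After char 0 ('J'=9): chars_in_quartet=1 acc=0x9 bytes_emitted=0
After char 1 ('7'=59): chars_in_quartet=2 acc=0x27B bytes_emitted=0
After char 2 ('Q'=16): chars_in_quartet=3 acc=0x9ED0 bytes_emitted=0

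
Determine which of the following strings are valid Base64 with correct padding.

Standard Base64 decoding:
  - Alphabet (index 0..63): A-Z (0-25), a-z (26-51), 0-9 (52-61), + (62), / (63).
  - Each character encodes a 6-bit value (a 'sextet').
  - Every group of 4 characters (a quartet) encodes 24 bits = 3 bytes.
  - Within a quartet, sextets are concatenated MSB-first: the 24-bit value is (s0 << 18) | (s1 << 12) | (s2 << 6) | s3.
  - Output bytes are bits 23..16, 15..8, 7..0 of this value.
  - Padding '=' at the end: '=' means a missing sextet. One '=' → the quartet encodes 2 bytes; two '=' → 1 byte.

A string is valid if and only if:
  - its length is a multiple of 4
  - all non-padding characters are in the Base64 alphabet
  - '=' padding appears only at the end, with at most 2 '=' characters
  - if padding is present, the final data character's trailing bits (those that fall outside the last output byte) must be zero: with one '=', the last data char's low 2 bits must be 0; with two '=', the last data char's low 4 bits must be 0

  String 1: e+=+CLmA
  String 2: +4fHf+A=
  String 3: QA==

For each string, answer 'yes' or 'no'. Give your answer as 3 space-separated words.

Answer: no yes yes

Derivation:
String 1: 'e+=+CLmA' → invalid (bad char(s): ['=']; '=' in middle)
String 2: '+4fHf+A=' → valid
String 3: 'QA==' → valid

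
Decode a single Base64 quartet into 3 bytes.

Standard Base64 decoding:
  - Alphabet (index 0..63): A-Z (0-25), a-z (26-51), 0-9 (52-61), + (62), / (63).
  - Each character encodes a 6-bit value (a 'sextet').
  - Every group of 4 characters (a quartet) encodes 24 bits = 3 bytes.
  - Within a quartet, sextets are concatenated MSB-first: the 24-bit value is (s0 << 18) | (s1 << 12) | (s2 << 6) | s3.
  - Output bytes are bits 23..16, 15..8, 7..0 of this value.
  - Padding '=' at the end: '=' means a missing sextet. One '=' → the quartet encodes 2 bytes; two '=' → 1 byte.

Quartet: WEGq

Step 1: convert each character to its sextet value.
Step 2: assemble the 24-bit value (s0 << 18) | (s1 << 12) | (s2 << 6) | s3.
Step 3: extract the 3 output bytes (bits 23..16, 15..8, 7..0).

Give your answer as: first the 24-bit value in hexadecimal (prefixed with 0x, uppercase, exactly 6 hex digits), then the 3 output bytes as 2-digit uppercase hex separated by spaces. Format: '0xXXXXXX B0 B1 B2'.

Answer: 0x5841AA 58 41 AA

Derivation:
Sextets: W=22, E=4, G=6, q=42
24-bit: (22<<18) | (4<<12) | (6<<6) | 42
      = 0x580000 | 0x004000 | 0x000180 | 0x00002A
      = 0x5841AA
Bytes: (v>>16)&0xFF=58, (v>>8)&0xFF=41, v&0xFF=AA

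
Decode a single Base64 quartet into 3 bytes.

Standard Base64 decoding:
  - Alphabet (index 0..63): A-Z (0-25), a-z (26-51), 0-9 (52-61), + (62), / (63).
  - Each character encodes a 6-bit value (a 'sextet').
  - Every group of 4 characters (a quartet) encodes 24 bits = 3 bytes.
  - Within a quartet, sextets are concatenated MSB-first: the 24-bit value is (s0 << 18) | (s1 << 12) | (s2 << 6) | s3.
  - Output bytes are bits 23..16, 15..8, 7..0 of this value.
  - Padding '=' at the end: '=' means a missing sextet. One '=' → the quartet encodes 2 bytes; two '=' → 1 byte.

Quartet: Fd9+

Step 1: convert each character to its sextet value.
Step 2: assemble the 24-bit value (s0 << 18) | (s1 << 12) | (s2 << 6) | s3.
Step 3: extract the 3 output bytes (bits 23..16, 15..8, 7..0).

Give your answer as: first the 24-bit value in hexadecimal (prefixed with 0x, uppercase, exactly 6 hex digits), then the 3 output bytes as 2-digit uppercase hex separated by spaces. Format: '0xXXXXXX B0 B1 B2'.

Answer: 0x15DF7E 15 DF 7E

Derivation:
Sextets: F=5, d=29, 9=61, +=62
24-bit: (5<<18) | (29<<12) | (61<<6) | 62
      = 0x140000 | 0x01D000 | 0x000F40 | 0x00003E
      = 0x15DF7E
Bytes: (v>>16)&0xFF=15, (v>>8)&0xFF=DF, v&0xFF=7E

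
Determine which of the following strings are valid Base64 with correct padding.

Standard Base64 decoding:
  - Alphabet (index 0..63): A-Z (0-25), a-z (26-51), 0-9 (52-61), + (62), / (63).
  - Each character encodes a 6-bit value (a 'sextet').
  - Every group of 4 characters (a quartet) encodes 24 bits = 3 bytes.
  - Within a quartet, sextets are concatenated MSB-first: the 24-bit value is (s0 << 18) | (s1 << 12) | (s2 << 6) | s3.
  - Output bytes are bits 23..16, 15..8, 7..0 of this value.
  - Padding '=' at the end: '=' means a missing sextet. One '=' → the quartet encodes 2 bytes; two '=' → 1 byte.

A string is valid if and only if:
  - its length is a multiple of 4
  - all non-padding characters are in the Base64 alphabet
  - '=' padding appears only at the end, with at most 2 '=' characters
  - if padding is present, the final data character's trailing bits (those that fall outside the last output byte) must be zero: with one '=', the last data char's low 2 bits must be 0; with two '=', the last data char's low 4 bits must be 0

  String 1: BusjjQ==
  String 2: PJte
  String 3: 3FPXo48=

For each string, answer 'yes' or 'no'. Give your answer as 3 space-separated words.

Answer: yes yes yes

Derivation:
String 1: 'BusjjQ==' → valid
String 2: 'PJte' → valid
String 3: '3FPXo48=' → valid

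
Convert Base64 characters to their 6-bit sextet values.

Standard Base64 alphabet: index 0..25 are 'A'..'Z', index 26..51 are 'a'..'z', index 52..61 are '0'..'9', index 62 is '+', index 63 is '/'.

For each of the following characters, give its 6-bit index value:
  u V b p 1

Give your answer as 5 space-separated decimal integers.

Answer: 46 21 27 41 53

Derivation:
'u': a..z range, 26 + ord('u') − ord('a') = 46
'V': A..Z range, ord('V') − ord('A') = 21
'b': a..z range, 26 + ord('b') − ord('a') = 27
'p': a..z range, 26 + ord('p') − ord('a') = 41
'1': 0..9 range, 52 + ord('1') − ord('0') = 53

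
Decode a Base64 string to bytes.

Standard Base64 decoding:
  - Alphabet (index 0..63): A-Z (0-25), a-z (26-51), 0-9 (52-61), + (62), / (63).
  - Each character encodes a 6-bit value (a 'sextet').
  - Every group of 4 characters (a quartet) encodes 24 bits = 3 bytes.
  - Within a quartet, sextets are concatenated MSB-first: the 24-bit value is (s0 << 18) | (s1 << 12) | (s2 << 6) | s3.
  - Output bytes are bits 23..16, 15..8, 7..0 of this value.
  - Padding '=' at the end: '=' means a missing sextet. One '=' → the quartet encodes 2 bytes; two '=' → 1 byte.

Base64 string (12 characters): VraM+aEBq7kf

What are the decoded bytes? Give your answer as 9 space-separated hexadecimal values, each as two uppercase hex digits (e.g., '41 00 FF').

Answer: 56 B6 8C F9 A1 01 AB B9 1F

Derivation:
After char 0 ('V'=21): chars_in_quartet=1 acc=0x15 bytes_emitted=0
After char 1 ('r'=43): chars_in_quartet=2 acc=0x56B bytes_emitted=0
After char 2 ('a'=26): chars_in_quartet=3 acc=0x15ADA bytes_emitted=0
After char 3 ('M'=12): chars_in_quartet=4 acc=0x56B68C -> emit 56 B6 8C, reset; bytes_emitted=3
After char 4 ('+'=62): chars_in_quartet=1 acc=0x3E bytes_emitted=3
After char 5 ('a'=26): chars_in_quartet=2 acc=0xF9A bytes_emitted=3
After char 6 ('E'=4): chars_in_quartet=3 acc=0x3E684 bytes_emitted=3
After char 7 ('B'=1): chars_in_quartet=4 acc=0xF9A101 -> emit F9 A1 01, reset; bytes_emitted=6
After char 8 ('q'=42): chars_in_quartet=1 acc=0x2A bytes_emitted=6
After char 9 ('7'=59): chars_in_quartet=2 acc=0xABB bytes_emitted=6
After char 10 ('k'=36): chars_in_quartet=3 acc=0x2AEE4 bytes_emitted=6
After char 11 ('f'=31): chars_in_quartet=4 acc=0xABB91F -> emit AB B9 1F, reset; bytes_emitted=9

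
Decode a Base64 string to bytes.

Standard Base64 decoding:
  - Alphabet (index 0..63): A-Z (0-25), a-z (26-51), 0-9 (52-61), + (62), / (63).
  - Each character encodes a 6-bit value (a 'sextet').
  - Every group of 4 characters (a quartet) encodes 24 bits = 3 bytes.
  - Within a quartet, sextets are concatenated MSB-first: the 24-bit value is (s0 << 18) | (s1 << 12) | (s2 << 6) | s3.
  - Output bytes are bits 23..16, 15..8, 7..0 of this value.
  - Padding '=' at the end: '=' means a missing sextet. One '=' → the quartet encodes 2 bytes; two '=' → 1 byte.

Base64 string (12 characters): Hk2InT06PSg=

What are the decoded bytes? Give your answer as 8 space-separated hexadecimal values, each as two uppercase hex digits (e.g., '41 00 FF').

Answer: 1E 4D 88 9D 3D 3A 3D 28

Derivation:
After char 0 ('H'=7): chars_in_quartet=1 acc=0x7 bytes_emitted=0
After char 1 ('k'=36): chars_in_quartet=2 acc=0x1E4 bytes_emitted=0
After char 2 ('2'=54): chars_in_quartet=3 acc=0x7936 bytes_emitted=0
After char 3 ('I'=8): chars_in_quartet=4 acc=0x1E4D88 -> emit 1E 4D 88, reset; bytes_emitted=3
After char 4 ('n'=39): chars_in_quartet=1 acc=0x27 bytes_emitted=3
After char 5 ('T'=19): chars_in_quartet=2 acc=0x9D3 bytes_emitted=3
After char 6 ('0'=52): chars_in_quartet=3 acc=0x274F4 bytes_emitted=3
After char 7 ('6'=58): chars_in_quartet=4 acc=0x9D3D3A -> emit 9D 3D 3A, reset; bytes_emitted=6
After char 8 ('P'=15): chars_in_quartet=1 acc=0xF bytes_emitted=6
After char 9 ('S'=18): chars_in_quartet=2 acc=0x3D2 bytes_emitted=6
After char 10 ('g'=32): chars_in_quartet=3 acc=0xF4A0 bytes_emitted=6
Padding '=': partial quartet acc=0xF4A0 -> emit 3D 28; bytes_emitted=8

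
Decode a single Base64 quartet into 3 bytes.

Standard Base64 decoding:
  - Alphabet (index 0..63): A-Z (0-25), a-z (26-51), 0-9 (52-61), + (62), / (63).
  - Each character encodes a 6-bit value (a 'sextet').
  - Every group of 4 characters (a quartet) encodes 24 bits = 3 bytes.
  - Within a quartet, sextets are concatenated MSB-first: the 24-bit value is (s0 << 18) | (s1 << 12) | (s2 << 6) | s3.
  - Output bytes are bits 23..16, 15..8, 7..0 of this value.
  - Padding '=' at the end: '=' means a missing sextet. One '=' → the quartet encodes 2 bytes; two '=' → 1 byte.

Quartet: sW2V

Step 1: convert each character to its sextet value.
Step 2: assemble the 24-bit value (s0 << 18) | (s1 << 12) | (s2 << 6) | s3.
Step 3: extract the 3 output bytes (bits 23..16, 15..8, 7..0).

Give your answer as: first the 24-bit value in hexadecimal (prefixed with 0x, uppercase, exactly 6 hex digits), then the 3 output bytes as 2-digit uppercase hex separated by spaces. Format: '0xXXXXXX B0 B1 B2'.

Answer: 0xB16D95 B1 6D 95

Derivation:
Sextets: s=44, W=22, 2=54, V=21
24-bit: (44<<18) | (22<<12) | (54<<6) | 21
      = 0xB00000 | 0x016000 | 0x000D80 | 0x000015
      = 0xB16D95
Bytes: (v>>16)&0xFF=B1, (v>>8)&0xFF=6D, v&0xFF=95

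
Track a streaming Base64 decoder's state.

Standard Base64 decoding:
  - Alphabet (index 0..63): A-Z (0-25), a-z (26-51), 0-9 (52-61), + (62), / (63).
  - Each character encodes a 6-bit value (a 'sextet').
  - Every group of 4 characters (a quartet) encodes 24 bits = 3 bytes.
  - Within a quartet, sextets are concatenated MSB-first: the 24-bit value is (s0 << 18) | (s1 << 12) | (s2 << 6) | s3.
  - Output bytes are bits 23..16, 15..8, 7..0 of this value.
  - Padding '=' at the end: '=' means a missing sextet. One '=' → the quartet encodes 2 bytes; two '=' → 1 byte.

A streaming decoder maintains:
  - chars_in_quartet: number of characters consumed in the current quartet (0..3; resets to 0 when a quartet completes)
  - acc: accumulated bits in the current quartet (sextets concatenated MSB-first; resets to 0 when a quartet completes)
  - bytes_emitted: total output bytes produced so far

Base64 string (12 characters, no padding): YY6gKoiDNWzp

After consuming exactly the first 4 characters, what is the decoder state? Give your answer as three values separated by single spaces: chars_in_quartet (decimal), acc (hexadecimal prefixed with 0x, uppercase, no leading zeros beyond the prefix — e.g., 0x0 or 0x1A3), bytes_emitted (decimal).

Answer: 0 0x0 3

Derivation:
After char 0 ('Y'=24): chars_in_quartet=1 acc=0x18 bytes_emitted=0
After char 1 ('Y'=24): chars_in_quartet=2 acc=0x618 bytes_emitted=0
After char 2 ('6'=58): chars_in_quartet=3 acc=0x1863A bytes_emitted=0
After char 3 ('g'=32): chars_in_quartet=4 acc=0x618EA0 -> emit 61 8E A0, reset; bytes_emitted=3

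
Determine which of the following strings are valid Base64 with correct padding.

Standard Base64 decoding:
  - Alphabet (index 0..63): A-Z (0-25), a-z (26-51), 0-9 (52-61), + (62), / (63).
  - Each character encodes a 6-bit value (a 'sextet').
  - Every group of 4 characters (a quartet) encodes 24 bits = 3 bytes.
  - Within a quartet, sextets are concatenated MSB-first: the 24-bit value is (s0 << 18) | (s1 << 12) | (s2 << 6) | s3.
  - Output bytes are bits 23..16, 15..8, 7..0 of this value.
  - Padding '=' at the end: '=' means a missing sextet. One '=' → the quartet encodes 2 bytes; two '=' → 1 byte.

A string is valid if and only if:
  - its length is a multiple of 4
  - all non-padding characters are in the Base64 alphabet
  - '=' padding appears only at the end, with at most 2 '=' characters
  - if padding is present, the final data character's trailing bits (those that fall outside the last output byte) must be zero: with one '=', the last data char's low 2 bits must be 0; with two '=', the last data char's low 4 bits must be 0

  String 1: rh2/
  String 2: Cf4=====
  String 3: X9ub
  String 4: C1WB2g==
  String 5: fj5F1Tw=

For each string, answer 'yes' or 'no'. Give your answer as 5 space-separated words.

Answer: yes no yes yes yes

Derivation:
String 1: 'rh2/' → valid
String 2: 'Cf4=====' → invalid (5 pad chars (max 2))
String 3: 'X9ub' → valid
String 4: 'C1WB2g==' → valid
String 5: 'fj5F1Tw=' → valid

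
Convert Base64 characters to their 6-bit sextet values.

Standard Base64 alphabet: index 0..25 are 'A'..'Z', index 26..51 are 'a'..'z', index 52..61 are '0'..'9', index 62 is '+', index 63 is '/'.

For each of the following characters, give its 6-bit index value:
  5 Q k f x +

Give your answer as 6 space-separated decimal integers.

Answer: 57 16 36 31 49 62

Derivation:
'5': 0..9 range, 52 + ord('5') − ord('0') = 57
'Q': A..Z range, ord('Q') − ord('A') = 16
'k': a..z range, 26 + ord('k') − ord('a') = 36
'f': a..z range, 26 + ord('f') − ord('a') = 31
'x': a..z range, 26 + ord('x') − ord('a') = 49
'+': index 62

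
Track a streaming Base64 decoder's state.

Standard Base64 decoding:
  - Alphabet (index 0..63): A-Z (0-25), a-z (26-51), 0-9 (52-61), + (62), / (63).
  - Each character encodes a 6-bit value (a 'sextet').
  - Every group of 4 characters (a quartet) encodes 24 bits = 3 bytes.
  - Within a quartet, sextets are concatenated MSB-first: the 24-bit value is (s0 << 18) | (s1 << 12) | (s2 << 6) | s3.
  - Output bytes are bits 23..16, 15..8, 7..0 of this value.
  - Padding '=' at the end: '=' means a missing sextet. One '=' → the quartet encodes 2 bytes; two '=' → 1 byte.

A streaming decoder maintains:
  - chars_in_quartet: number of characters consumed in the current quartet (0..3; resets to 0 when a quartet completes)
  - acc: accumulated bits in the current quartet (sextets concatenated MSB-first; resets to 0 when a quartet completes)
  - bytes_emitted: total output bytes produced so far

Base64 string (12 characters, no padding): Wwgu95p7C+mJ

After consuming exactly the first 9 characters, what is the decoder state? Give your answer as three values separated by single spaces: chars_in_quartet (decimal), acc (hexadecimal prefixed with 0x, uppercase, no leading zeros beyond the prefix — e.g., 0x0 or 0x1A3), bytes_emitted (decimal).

After char 0 ('W'=22): chars_in_quartet=1 acc=0x16 bytes_emitted=0
After char 1 ('w'=48): chars_in_quartet=2 acc=0x5B0 bytes_emitted=0
After char 2 ('g'=32): chars_in_quartet=3 acc=0x16C20 bytes_emitted=0
After char 3 ('u'=46): chars_in_quartet=4 acc=0x5B082E -> emit 5B 08 2E, reset; bytes_emitted=3
After char 4 ('9'=61): chars_in_quartet=1 acc=0x3D bytes_emitted=3
After char 5 ('5'=57): chars_in_quartet=2 acc=0xF79 bytes_emitted=3
After char 6 ('p'=41): chars_in_quartet=3 acc=0x3DE69 bytes_emitted=3
After char 7 ('7'=59): chars_in_quartet=4 acc=0xF79A7B -> emit F7 9A 7B, reset; bytes_emitted=6
After char 8 ('C'=2): chars_in_quartet=1 acc=0x2 bytes_emitted=6

Answer: 1 0x2 6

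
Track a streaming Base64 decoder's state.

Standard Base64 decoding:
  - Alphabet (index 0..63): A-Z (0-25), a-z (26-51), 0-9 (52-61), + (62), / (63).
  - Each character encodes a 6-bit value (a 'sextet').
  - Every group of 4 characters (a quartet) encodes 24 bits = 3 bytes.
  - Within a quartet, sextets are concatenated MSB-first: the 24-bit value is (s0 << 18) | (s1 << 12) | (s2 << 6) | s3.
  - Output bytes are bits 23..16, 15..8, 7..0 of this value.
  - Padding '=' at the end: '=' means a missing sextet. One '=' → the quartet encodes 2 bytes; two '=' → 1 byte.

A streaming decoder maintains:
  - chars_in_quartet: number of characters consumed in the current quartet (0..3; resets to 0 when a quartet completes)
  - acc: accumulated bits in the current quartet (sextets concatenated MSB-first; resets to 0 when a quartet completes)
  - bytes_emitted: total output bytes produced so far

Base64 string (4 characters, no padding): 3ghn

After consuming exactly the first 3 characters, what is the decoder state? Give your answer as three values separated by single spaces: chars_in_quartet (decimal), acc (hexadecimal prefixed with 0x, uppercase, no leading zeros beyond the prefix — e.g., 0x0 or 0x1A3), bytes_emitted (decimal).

Answer: 3 0x37821 0

Derivation:
After char 0 ('3'=55): chars_in_quartet=1 acc=0x37 bytes_emitted=0
After char 1 ('g'=32): chars_in_quartet=2 acc=0xDE0 bytes_emitted=0
After char 2 ('h'=33): chars_in_quartet=3 acc=0x37821 bytes_emitted=0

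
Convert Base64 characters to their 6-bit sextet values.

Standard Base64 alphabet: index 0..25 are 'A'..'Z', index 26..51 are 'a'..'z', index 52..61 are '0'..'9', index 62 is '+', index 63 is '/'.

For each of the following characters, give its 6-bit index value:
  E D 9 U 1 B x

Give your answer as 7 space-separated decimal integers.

Answer: 4 3 61 20 53 1 49

Derivation:
'E': A..Z range, ord('E') − ord('A') = 4
'D': A..Z range, ord('D') − ord('A') = 3
'9': 0..9 range, 52 + ord('9') − ord('0') = 61
'U': A..Z range, ord('U') − ord('A') = 20
'1': 0..9 range, 52 + ord('1') − ord('0') = 53
'B': A..Z range, ord('B') − ord('A') = 1
'x': a..z range, 26 + ord('x') − ord('a') = 49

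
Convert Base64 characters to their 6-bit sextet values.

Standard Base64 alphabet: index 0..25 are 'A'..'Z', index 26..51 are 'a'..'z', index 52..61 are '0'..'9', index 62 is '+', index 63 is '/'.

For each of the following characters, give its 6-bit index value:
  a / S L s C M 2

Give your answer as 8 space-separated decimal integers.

Answer: 26 63 18 11 44 2 12 54

Derivation:
'a': a..z range, 26 + ord('a') − ord('a') = 26
'/': index 63
'S': A..Z range, ord('S') − ord('A') = 18
'L': A..Z range, ord('L') − ord('A') = 11
's': a..z range, 26 + ord('s') − ord('a') = 44
'C': A..Z range, ord('C') − ord('A') = 2
'M': A..Z range, ord('M') − ord('A') = 12
'2': 0..9 range, 52 + ord('2') − ord('0') = 54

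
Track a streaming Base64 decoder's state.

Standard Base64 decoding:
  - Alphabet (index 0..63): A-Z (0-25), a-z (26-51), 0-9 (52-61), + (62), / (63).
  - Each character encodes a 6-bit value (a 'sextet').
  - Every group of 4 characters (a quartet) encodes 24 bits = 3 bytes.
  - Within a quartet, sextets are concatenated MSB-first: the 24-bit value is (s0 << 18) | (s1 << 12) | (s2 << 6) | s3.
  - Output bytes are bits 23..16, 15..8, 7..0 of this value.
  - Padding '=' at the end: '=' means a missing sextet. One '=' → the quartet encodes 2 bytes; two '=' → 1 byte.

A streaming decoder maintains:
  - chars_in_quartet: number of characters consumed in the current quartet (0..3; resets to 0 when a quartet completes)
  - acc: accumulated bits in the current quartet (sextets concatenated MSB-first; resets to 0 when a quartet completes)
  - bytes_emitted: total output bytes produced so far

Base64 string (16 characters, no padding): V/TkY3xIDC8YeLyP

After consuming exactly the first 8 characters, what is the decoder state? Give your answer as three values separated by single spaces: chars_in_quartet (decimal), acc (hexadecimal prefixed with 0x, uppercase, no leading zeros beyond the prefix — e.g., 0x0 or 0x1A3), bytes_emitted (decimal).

Answer: 0 0x0 6

Derivation:
After char 0 ('V'=21): chars_in_quartet=1 acc=0x15 bytes_emitted=0
After char 1 ('/'=63): chars_in_quartet=2 acc=0x57F bytes_emitted=0
After char 2 ('T'=19): chars_in_quartet=3 acc=0x15FD3 bytes_emitted=0
After char 3 ('k'=36): chars_in_quartet=4 acc=0x57F4E4 -> emit 57 F4 E4, reset; bytes_emitted=3
After char 4 ('Y'=24): chars_in_quartet=1 acc=0x18 bytes_emitted=3
After char 5 ('3'=55): chars_in_quartet=2 acc=0x637 bytes_emitted=3
After char 6 ('x'=49): chars_in_quartet=3 acc=0x18DF1 bytes_emitted=3
After char 7 ('I'=8): chars_in_quartet=4 acc=0x637C48 -> emit 63 7C 48, reset; bytes_emitted=6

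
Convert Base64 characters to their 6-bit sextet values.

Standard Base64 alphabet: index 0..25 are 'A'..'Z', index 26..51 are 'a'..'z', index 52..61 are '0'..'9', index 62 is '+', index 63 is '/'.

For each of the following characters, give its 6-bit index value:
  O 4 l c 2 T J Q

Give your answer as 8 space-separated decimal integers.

'O': A..Z range, ord('O') − ord('A') = 14
'4': 0..9 range, 52 + ord('4') − ord('0') = 56
'l': a..z range, 26 + ord('l') − ord('a') = 37
'c': a..z range, 26 + ord('c') − ord('a') = 28
'2': 0..9 range, 52 + ord('2') − ord('0') = 54
'T': A..Z range, ord('T') − ord('A') = 19
'J': A..Z range, ord('J') − ord('A') = 9
'Q': A..Z range, ord('Q') − ord('A') = 16

Answer: 14 56 37 28 54 19 9 16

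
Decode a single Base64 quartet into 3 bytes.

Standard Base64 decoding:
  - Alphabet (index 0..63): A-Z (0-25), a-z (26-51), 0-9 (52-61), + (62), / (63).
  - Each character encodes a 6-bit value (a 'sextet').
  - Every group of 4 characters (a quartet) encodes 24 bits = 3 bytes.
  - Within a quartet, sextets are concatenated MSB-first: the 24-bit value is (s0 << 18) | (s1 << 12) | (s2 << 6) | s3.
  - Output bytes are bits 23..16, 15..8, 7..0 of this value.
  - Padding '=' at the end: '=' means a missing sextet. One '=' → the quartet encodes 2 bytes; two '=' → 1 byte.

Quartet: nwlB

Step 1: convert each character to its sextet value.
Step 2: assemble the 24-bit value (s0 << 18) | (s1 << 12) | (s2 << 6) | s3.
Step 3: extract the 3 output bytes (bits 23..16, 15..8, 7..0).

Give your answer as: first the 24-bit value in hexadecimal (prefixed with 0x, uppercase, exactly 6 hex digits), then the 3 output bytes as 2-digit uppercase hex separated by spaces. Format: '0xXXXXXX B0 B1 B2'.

Sextets: n=39, w=48, l=37, B=1
24-bit: (39<<18) | (48<<12) | (37<<6) | 1
      = 0x9C0000 | 0x030000 | 0x000940 | 0x000001
      = 0x9F0941
Bytes: (v>>16)&0xFF=9F, (v>>8)&0xFF=09, v&0xFF=41

Answer: 0x9F0941 9F 09 41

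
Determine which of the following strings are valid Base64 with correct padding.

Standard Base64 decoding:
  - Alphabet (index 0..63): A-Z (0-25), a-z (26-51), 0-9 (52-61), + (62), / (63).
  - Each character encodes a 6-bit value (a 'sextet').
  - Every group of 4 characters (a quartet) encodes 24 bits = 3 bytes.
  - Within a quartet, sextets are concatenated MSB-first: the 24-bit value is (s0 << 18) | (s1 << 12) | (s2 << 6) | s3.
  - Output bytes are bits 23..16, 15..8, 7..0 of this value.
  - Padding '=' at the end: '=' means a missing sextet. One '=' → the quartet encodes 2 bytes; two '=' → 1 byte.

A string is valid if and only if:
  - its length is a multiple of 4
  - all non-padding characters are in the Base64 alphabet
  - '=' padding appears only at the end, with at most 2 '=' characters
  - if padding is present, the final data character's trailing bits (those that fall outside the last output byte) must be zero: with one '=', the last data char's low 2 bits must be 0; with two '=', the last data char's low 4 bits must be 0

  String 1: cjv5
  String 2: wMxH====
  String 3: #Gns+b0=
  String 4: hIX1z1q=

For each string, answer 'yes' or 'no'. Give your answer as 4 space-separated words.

String 1: 'cjv5' → valid
String 2: 'wMxH====' → invalid (4 pad chars (max 2))
String 3: '#Gns+b0=' → invalid (bad char(s): ['#'])
String 4: 'hIX1z1q=' → invalid (bad trailing bits)

Answer: yes no no no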